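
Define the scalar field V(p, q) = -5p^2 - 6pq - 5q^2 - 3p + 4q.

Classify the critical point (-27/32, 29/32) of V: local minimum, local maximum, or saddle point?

local maximum

The Hessian of V is constant: H = [[-10, -6], [-6, -10]].
det(H) = (-10)·(-10) − (-6)² = 64.
det(H) > 0 and tr(H) = -20 < 0, so H is negative definite and the point is a local maximum.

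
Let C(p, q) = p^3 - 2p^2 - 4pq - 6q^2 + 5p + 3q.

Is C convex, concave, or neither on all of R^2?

The term p^3 is cubic, so the Hessian is not constant.
∂²C/∂p² = 6p - 4, which takes both signs as p varies (negative for sufficiently negative p). A diagonal entry of the Hessian changing sign means the Hessian is neither positive- nor negative-semidefinite on all of R^2.

neither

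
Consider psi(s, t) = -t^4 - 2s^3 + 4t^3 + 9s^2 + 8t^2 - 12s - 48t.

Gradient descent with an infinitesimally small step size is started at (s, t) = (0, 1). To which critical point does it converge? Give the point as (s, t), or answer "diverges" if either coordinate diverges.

psi is separable, so gradient descent decouples: s follows -∂psi/∂s, t follows -∂psi/∂t.
∂psi/∂s = -6(s - 2)(s - 1); at s=0 this is -12, so s increases.
∂psi/∂t = -4(t - 3)(t - 2)(t + 2); at t=1 this is -24, so t increases.
s converges to its nearest critical value 1 (a local min of the s-part); t converges to 2. The iterate converges to (1, 2).

(1, 2)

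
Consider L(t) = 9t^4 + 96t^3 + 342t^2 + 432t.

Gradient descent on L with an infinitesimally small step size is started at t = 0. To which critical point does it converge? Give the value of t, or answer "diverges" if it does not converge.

-1

L'(t) = 36(t + 1)(t + 3)(t + 4), so L'(0) = 432.
Gradient descent moves in the -L' direction, i.e. t is decreasing.
The nearest critical point in that direction is t = -1, where L'' = 216 > 0 (a local minimum). The iterate converges there.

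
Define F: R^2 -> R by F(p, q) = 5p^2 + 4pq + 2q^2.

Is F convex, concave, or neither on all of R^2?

F is quadratic, so its Hessian is the constant matrix H = [[10, 4], [4, 4]].
det(H) = 24, tr(H) = 14.
det(H) > 0 and tr(H) > 0, so H is positive definite everywhere: convex.

convex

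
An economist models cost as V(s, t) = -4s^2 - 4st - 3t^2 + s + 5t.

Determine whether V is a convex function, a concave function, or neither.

concave

V is quadratic, so its Hessian is the constant matrix H = [[-8, -4], [-4, -6]].
det(H) = 32, tr(H) = -14.
det(H) > 0 and tr(H) < 0, so H is negative definite everywhere: concave.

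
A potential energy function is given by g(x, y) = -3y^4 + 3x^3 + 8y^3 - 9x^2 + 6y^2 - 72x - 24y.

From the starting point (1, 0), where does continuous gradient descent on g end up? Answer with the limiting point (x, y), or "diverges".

g is separable, so gradient descent decouples: x follows -∂g/∂x, y follows -∂g/∂y.
∂g/∂x = 9(x - 4)(x + 2); at x=1 this is -81, so x increases.
∂g/∂y = -12(y - 2)(y - 1)(y + 1); at y=0 this is -24, so y increases.
x converges to its nearest critical value 4 (a local min of the x-part); y converges to 1. The iterate converges to (4, 1).

(4, 1)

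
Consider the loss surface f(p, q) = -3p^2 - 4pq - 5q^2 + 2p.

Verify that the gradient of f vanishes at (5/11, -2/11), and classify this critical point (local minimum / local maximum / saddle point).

∇f = (-6p - 4q + 2, -4p - 10q); substituting (5/11, -2/11) gives ∇f = (0, 0), so (5/11, -2/11) is indeed a critical point.
The Hessian of f is constant: H = [[-6, -4], [-4, -10]].
det(H) = (-6)·(-10) − (-4)² = 44.
det(H) > 0 and tr(H) = -16 < 0, so H is negative definite and the point is a local maximum.

local maximum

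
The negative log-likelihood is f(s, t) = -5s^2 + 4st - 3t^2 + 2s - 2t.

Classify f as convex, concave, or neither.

concave

f is quadratic, so its Hessian is the constant matrix H = [[-10, 4], [4, -6]].
det(H) = 44, tr(H) = -16.
det(H) > 0 and tr(H) < 0, so H is negative definite everywhere: concave.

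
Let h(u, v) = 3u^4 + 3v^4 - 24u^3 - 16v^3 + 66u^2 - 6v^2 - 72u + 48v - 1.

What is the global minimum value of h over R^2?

h(u,v) separates as P(u) + Q(v) − 1, so its minimum is min P + min Q − 1.
P'(u) = 12(u - 3)(u - 2)(u - 1) vanishes at u ∈ {1, 2, 3}; Q'(v) = 12(v - 4)(v - 1)(v + 1) vanishes at v ∈ {-1, 1, 4}.
Local minima of P (where P''>0): P(1)=-27, P(3)=-27. Local minima of Q: Q(-1)=-35, Q(4)=-160.
So the global minimum of h is P(1) + Q(4) − 1 = -27 − 160 − 1 = -188, attained at (1, 4).

-188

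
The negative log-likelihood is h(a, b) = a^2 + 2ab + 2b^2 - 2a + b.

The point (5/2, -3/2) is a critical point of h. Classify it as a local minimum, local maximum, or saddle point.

local minimum

The Hessian of h is constant: H = [[2, 2], [2, 4]].
det(H) = 2·4 − 2² = 4.
det(H) > 0 and tr(H) = 6 > 0, so H is positive definite and the point is a local minimum.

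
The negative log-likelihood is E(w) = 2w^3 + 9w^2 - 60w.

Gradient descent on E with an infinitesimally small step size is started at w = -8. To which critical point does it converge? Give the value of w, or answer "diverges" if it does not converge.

diverges

E'(w) = 6(w - 2)(w + 5), so E'(-8) = 180.
Gradient descent moves in the -E' direction, i.e. w is decreasing.
There is no critical point below w=-8, and E' keeps the same sign, so the iterate runs off to −∞.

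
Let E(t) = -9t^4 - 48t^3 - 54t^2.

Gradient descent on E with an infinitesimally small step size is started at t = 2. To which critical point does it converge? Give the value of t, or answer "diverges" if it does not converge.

diverges

E'(t) = -36t(t + 1)(t + 3), so E'(2) = -1080.
Gradient descent moves in the -E' direction, i.e. t is increasing.
There is no critical point above t=2, and E' keeps the same sign, so the iterate runs off to +∞.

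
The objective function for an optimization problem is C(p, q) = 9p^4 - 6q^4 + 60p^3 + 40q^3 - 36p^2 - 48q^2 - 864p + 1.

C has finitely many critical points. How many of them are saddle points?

C separates as a function of p plus a function of q, so ∇C=0 decouples.
∂C/∂p = 36(p - 2)(p + 3)(p + 4) = 0 at p ∈ {-4, -3, 2}; ∂C/∂q = -24q(q - 4)(q - 1) = 0 at q ∈ {0, 1, 4}.
The Hessian is diagonal: diag(C_pp, C_qq). Second derivatives: C_pp(-4)=216, C_pp(-3)=-180, C_pp(2)=1080; C_qq(0)=-96, C_qq(1)=72, C_qq(4)=-288.
Saddle points occur where the two diagonal entries have opposite signs: (-4, 0), (-4, 4), (-3, 1), (2, 0), (2, 4). Count: 5.

5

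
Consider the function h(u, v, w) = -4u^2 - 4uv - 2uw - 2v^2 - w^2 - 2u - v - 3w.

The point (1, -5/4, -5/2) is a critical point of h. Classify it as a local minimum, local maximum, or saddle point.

local maximum

The Hessian is constant: H = [[-8, -4, -2], [-4, -4, 0], [-2, 0, -2]].
Leading principal minors: Δ₁ = -8, Δ₂ = 16, Δ₃ = -16.
The minors alternate sign starting negative (−, +, −), so H is negative definite: a local maximum.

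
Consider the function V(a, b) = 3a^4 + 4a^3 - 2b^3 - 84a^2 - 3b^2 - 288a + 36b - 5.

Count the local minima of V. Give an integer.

2

V separates as a function of a plus a function of b, so ∇V=0 decouples.
∂V/∂a = 12(a - 4)(a + 2)(a + 3) = 0 at a ∈ {-3, -2, 4}; ∂V/∂b = -6(b - 2)(b + 3) = 0 at b ∈ {-3, 2}.
The Hessian is diagonal: diag(V_aa, V_bb). Second derivatives: V_aa(-3)=84, V_aa(-2)=-72, V_aa(4)=504; V_bb(-3)=30, V_bb(2)=-30.
Local minima occur where both diagonal entries positive: (-3, -3), (4, -3). Count: 2.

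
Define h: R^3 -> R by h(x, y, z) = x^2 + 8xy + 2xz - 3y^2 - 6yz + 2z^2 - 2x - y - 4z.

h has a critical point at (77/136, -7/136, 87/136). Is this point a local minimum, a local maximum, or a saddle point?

The Hessian is constant: H = [[2, 8, 2], [8, -6, -6], [2, -6, 4]].
Leading principal minors: Δ₁ = 2, Δ₂ = -76, Δ₃ = -544.
The minors fit neither the all-positive nor the alternating-sign pattern, so H is indefinite: a saddle point.

saddle point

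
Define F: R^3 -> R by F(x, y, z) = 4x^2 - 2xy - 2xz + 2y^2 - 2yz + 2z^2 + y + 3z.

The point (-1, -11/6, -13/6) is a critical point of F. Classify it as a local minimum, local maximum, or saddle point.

local minimum

The Hessian is constant: H = [[8, -2, -2], [-2, 4, -2], [-2, -2, 4]].
Leading principal minors: Δ₁ = 8, Δ₂ = 28, Δ₃ = 48.
All leading minors are positive, so H is positive definite: a local minimum.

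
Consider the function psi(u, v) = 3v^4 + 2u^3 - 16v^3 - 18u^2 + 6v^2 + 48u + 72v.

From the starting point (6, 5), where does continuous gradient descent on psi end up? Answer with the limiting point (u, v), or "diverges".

(4, 3)

psi is separable, so gradient descent decouples: u follows -∂psi/∂u, v follows -∂psi/∂v.
∂psi/∂u = 6(u - 4)(u - 2); at u=6 this is 48, so u decreases.
∂psi/∂v = 12(v - 3)(v - 2)(v + 1); at v=5 this is 432, so v decreases.
u converges to its nearest critical value 4 (a local min of the u-part); v converges to 3. The iterate converges to (4, 3).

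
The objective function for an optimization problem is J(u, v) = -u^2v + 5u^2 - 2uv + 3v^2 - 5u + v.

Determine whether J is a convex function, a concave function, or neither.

The term -u^2v is cubic, so the Hessian is not constant.
∂²J/∂u² = -2v + 10, which takes both signs as v varies (negative for sufficiently large v). A diagonal entry of the Hessian changing sign means the Hessian is neither positive- nor negative-semidefinite on all of R^2.

neither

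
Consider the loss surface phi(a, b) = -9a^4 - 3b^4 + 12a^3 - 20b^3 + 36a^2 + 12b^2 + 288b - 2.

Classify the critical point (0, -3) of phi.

local minimum

The mixed partial ∂²phi/∂a∂b is 0, so the Hessian at any point is diag(phi_aa, phi_bb) = diag(36(-3a^2 + 2a + 2), 12(-3b^2 - 10b + 2)).
At (0, -3): H = diag(72, 60).
Both eigenvalues are positive, so H is positive definite: a local minimum.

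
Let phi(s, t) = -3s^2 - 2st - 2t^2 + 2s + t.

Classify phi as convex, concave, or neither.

phi is quadratic, so its Hessian is the constant matrix H = [[-6, -2], [-2, -4]].
det(H) = 20, tr(H) = -10.
det(H) > 0 and tr(H) < 0, so H is negative definite everywhere: concave.

concave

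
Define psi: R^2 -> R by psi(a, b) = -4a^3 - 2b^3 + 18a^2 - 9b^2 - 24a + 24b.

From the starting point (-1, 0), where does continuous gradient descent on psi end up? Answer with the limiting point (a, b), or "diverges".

psi is separable, so gradient descent decouples: a follows -∂psi/∂a, b follows -∂psi/∂b.
∂psi/∂a = -12(a - 2)(a - 1); at a=-1 this is -72, so a increases.
∂psi/∂b = -6(b - 1)(b + 4); at b=0 this is 24, so b decreases.
a converges to its nearest critical value 1 (a local min of the a-part); b converges to -4. The iterate converges to (1, -4).

(1, -4)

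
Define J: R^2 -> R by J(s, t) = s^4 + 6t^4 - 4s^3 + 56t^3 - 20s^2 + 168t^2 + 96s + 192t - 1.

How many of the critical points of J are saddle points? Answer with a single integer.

J separates as a function of s plus a function of t, so ∇J=0 decouples.
∂J/∂s = 4(s - 4)(s - 2)(s + 3) = 0 at s ∈ {-3, 2, 4}; ∂J/∂t = 24(t + 1)(t + 2)(t + 4) = 0 at t ∈ {-4, -2, -1}.
The Hessian is diagonal: diag(J_ss, J_tt). Second derivatives: J_ss(-3)=140, J_ss(2)=-40, J_ss(4)=56; J_tt(-4)=144, J_tt(-2)=-48, J_tt(-1)=72.
Saddle points occur where the two diagonal entries have opposite signs: (-3, -2), (2, -4), (2, -1), (4, -2). Count: 4.

4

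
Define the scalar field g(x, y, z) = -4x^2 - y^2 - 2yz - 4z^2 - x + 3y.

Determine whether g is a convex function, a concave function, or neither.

concave

g is quadratic, so its Hessian is the constant matrix H = [[-8, 0, 0], [0, -2, -2], [0, -2, -8]].
Leading principal minors: -8, 16, -96.
Signs alternate −, +, − ⇒ H ≺ 0 ⇒ concave.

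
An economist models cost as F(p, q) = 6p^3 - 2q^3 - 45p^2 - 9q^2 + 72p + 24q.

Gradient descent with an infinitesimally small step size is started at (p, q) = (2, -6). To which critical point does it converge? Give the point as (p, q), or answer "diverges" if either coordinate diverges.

F is separable, so gradient descent decouples: p follows -∂F/∂p, q follows -∂F/∂q.
∂F/∂p = 18(p - 4)(p - 1); at p=2 this is -36, so p increases.
∂F/∂q = -6(q - 1)(q + 4); at q=-6 this is -84, so q increases.
p converges to its nearest critical value 4 (a local min of the p-part); q converges to -4. The iterate converges to (4, -4).

(4, -4)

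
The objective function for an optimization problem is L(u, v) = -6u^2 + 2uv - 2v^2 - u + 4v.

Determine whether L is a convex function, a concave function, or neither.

L is quadratic, so its Hessian is the constant matrix H = [[-12, 2], [2, -4]].
det(H) = 44, tr(H) = -16.
det(H) > 0 and tr(H) < 0, so H is negative definite everywhere: concave.

concave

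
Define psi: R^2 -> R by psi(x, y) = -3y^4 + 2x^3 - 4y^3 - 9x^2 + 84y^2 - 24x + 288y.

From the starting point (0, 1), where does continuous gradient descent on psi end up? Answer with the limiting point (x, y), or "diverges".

psi is separable, so gradient descent decouples: x follows -∂psi/∂x, y follows -∂psi/∂y.
∂psi/∂x = 6(x - 4)(x + 1); at x=0 this is -24, so x increases.
∂psi/∂y = -12(y - 4)(y + 2)(y + 3); at y=1 this is 432, so y decreases.
x converges to its nearest critical value 4 (a local min of the x-part); y converges to -2. The iterate converges to (4, -2).

(4, -2)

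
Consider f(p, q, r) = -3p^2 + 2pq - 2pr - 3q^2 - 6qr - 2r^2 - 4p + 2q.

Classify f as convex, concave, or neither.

f is quadratic, so its Hessian is the constant matrix H = [[-6, 2, -2], [2, -6, -6], [-2, -6, -4]].
Leading principal minors: -6, 32, 160.
Neither pattern holds ⇒ H is indefinite ⇒ neither convex nor concave.

neither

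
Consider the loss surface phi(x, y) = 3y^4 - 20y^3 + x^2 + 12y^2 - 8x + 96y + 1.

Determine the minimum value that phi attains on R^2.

-76

phi(x,y) separates as P(x) + Q(y) + 1, so its minimum is min P + min Q + 1.
P'(x) = 2x - 8 vanishes at x ∈ {4}; Q'(y) = 12(y - 4)(y - 2)(y + 1) vanishes at y ∈ {-1, 2, 4}.
Local minima of P (where P''>0): P(4)=-16. Local minima of Q: Q(-1)=-61, Q(4)=64.
So the global minimum of phi is P(4) + Q(-1) + 1 = -16 − 61 + 1 = -76, attained at (4, -1).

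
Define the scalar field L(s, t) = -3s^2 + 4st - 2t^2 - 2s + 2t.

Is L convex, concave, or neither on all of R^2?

concave

L is quadratic, so its Hessian is the constant matrix H = [[-6, 4], [4, -4]].
det(H) = 8, tr(H) = -10.
det(H) > 0 and tr(H) < 0, so H is negative definite everywhere: concave.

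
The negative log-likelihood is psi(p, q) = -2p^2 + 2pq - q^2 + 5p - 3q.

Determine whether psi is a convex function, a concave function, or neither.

concave

psi is quadratic, so its Hessian is the constant matrix H = [[-4, 2], [2, -2]].
det(H) = 4, tr(H) = -6.
det(H) > 0 and tr(H) < 0, so H is negative definite everywhere: concave.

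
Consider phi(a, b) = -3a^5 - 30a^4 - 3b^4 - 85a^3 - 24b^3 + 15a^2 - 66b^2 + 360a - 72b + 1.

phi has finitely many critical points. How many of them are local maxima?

phi separates as a function of a plus a function of b, so ∇phi=0 decouples.
∂phi/∂a = -15(a - 1)(a + 2)(a + 3)(a + 4) = 0 at a ∈ {-4, -3, -2, 1}; ∂phi/∂b = -12(b + 1)(b + 2)(b + 3) = 0 at b ∈ {-3, -2, -1}.
The Hessian is diagonal: diag(phi_aa, phi_bb). Second derivatives: phi_aa(-4)=150, phi_aa(-3)=-60, phi_aa(-2)=90, phi_aa(1)=-900; phi_bb(-3)=-24, phi_bb(-2)=12, phi_bb(-1)=-24.
Local maxima occur where both diagonal entries negative: (-3, -3), (-3, -1), (1, -3), (1, -1). Count: 4.

4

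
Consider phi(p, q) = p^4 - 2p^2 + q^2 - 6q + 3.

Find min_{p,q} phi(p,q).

phi(p,q) separates as A(p) + B(q) + 3, so its minimum is min A + min B + 3.
A'(p) = 4p(p - 1)(p + 1) vanishes at p ∈ {-1, 0, 1}; B'(q) = 2q - 6 vanishes at q ∈ {3}.
Local minima of A (where A''>0): A(-1)=-1, A(1)=-1. Local minima of B: B(3)=-9.
So the global minimum of phi is A(-1) + B(3) + 3 = -1 − 9 + 3 = -7, attained at (-1, 3).

-7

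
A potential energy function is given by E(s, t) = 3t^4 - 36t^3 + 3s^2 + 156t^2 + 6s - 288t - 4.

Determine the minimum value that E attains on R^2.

E(s,t) separates as P(s) + Q(t) − 4, so its minimum is min P + min Q − 4.
P'(s) = 6s + 6 vanishes at s ∈ {-1}; Q'(t) = 12(t - 4)(t - 3)(t - 2) vanishes at t ∈ {2, 3, 4}.
Local minima of P (where P''>0): P(-1)=-3. Local minima of Q: Q(2)=-192, Q(4)=-192.
So the global minimum of E is P(-1) + Q(2) − 4 = -3 − 192 − 4 = -199, attained at (-1, 2).

-199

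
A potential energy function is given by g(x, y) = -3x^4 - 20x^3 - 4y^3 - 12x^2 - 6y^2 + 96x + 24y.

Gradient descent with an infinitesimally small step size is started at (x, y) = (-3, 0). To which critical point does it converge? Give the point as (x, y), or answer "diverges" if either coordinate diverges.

g is separable, so gradient descent decouples: x follows -∂g/∂x, y follows -∂g/∂y.
∂g/∂x = -12(x - 1)(x + 2)(x + 4); at x=-3 this is -48, so x increases.
∂g/∂y = -12(y - 1)(y + 2); at y=0 this is 24, so y decreases.
x converges to its nearest critical value -2 (a local min of the x-part); y converges to -2. The iterate converges to (-2, -2).

(-2, -2)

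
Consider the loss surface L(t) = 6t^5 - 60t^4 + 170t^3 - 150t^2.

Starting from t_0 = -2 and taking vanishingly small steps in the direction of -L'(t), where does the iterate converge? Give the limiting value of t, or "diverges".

diverges

L'(t) = 30t(t - 5)(t - 2)(t - 1), so L'(-2) = 5040.
Gradient descent moves in the -L' direction, i.e. t is decreasing.
There is no critical point below t=-2, and L' keeps the same sign, so the iterate runs off to −∞.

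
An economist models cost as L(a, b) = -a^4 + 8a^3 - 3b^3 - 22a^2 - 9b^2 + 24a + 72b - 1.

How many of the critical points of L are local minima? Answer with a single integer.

L separates as a function of a plus a function of b, so ∇L=0 decouples.
∂L/∂a = -4(a - 3)(a - 2)(a - 1) = 0 at a ∈ {1, 2, 3}; ∂L/∂b = -9(b - 2)(b + 4) = 0 at b ∈ {-4, 2}.
The Hessian is diagonal: diag(L_aa, L_bb). Second derivatives: L_aa(1)=-8, L_aa(2)=4, L_aa(3)=-8; L_bb(-4)=54, L_bb(2)=-54.
Local minima occur where both diagonal entries positive: (2, -4). Count: 1.

1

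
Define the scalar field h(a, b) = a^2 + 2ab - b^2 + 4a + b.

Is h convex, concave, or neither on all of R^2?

h is quadratic, so its Hessian is the constant matrix H = [[2, 2], [2, -2]].
det(H) = -8, tr(H) = 0.
det(H) < 0, so H is indefinite: neither convex nor concave.

neither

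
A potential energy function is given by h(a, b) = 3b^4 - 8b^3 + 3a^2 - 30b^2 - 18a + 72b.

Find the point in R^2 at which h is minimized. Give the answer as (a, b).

h(a,b) separates as P(a) + Q(b), so its minimum is min P + min Q.
P'(a) = 6a - 18 vanishes at a ∈ {3}; Q'(b) = 12(b - 3)(b - 1)(b + 2) vanishes at b ∈ {-2, 1, 3}.
Local minima of P (where P''>0): P(3)=-27. Local minima of Q: Q(-2)=-152, Q(3)=-27.
So the global minimum of h is P(3) + Q(-2) = -27 − 152 = -179, attained at (3, -2).

(3, -2)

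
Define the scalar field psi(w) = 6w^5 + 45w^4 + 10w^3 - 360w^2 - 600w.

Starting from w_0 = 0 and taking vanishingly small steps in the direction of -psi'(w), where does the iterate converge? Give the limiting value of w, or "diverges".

2

psi'(w) = 30(w - 2)(w + 1)(w + 2)(w + 5), so psi'(0) = -600.
Gradient descent moves in the -psi' direction, i.e. w is increasing.
The nearest critical point in that direction is w = 2, where psi'' = 2520 > 0 (a local minimum). The iterate converges there.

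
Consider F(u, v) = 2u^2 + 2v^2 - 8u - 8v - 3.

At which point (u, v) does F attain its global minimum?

(2, 2)

F(u,v) separates as P(u) + Q(v) − 3, so its minimum is min P + min Q − 3.
P'(u) = 4u - 8 vanishes at u ∈ {2}; Q'(v) = 4v - 8 vanishes at v ∈ {2}.
Local minima of P (where P''>0): P(2)=-8. Local minima of Q: Q(2)=-8.
So the global minimum of F is P(2) + Q(2) − 3 = -8 − 8 − 3 = -19, attained at (2, 2).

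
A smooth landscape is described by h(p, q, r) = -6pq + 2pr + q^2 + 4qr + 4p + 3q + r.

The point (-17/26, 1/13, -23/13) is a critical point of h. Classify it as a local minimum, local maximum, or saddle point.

The Hessian is constant: H = [[0, -6, 2], [-6, 2, 4], [2, 4, 0]].
Leading principal minors: Δ₁ = 0, Δ₂ = -36, Δ₃ = -104.
The minors fit neither the all-positive nor the alternating-sign pattern, so H is indefinite: a saddle point.

saddle point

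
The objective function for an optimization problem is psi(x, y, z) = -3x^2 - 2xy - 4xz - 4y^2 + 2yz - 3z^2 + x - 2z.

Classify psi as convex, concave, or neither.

concave

psi is quadratic, so its Hessian is the constant matrix H = [[-6, -2, -4], [-2, -8, 2], [-4, 2, -6]].
Leading principal minors: -6, 44, -80.
Signs alternate −, +, − ⇒ H ≺ 0 ⇒ concave.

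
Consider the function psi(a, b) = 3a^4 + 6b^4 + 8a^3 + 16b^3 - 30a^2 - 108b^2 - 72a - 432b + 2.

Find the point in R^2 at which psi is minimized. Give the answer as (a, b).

psi(a,b) separates as P(a) + Q(b) + 2, so its minimum is min P + min Q + 2.
P'(a) = 12(a - 2)(a + 1)(a + 3) vanishes at a ∈ {-3, -1, 2}; Q'(b) = 24(b - 3)(b + 2)(b + 3) vanishes at b ∈ {-3, -2, 3}.
Local minima of P (where P''>0): P(-3)=-27, P(2)=-152. Local minima of Q: Q(-3)=378, Q(3)=-1350.
So the global minimum of psi is P(2) + Q(3) + 2 = -152 − 1350 + 2 = -1500, attained at (2, 3).

(2, 3)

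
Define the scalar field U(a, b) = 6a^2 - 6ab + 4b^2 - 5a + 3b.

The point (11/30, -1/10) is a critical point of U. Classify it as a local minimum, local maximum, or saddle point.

local minimum

The Hessian of U is constant: H = [[12, -6], [-6, 8]].
det(H) = 12·8 − (-6)² = 60.
det(H) > 0 and tr(H) = 20 > 0, so H is positive definite and the point is a local minimum.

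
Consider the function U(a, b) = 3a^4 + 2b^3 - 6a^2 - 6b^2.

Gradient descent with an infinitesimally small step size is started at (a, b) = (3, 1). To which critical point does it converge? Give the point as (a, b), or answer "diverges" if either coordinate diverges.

(1, 2)

U is separable, so gradient descent decouples: a follows -∂U/∂a, b follows -∂U/∂b.
∂U/∂a = 12a(a - 1)(a + 1); at a=3 this is 288, so a decreases.
∂U/∂b = 6b(b - 2); at b=1 this is -6, so b increases.
a converges to its nearest critical value 1 (a local min of the a-part); b converges to 2. The iterate converges to (1, 2).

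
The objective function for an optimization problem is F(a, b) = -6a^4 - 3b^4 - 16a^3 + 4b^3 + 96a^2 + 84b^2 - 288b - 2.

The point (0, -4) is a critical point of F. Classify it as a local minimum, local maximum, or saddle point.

The mixed partial ∂²F/∂a∂b is 0, so the Hessian at any point is diag(F_aa, F_bb) = diag(24(-3a^2 - 4a + 8), 12(-3b^2 + 2b + 14)).
At (0, -4): H = diag(192, -504).
The eigenvalues have opposite signs, so H is indefinite: a saddle point.

saddle point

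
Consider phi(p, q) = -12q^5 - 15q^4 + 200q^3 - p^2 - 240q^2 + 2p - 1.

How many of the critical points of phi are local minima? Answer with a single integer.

phi separates as a function of p plus a function of q, so ∇phi=0 decouples.
∂phi/∂p = -2(p - 1) = 0 at p ∈ {1}; ∂phi/∂q = -60q(q - 2)(q - 1)(q + 4) = 0 at q ∈ {-4, 0, 1, 2}.
The Hessian is diagonal: diag(phi_pp, phi_qq). Second derivatives: phi_pp(1)=-2; phi_qq(-4)=7200, phi_qq(0)=-480, phi_qq(1)=300, phi_qq(2)=-720.
Local minima occur where both diagonal entries positive: none. Count: 0.

0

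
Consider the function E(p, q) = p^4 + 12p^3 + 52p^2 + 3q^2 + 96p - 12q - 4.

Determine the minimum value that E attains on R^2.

E(p,q) separates as A(p) + B(q) − 4, so its minimum is min A + min B − 4.
A'(p) = 4(p + 2)(p + 3)(p + 4) vanishes at p ∈ {-4, -3, -2}; B'(q) = 6q - 12 vanishes at q ∈ {2}.
Local minima of A (where A''>0): A(-4)=-64, A(-2)=-64. Local minima of B: B(2)=-12.
So the global minimum of E is A(-4) + B(2) − 4 = -64 − 12 − 4 = -80, attained at (-4, 2).

-80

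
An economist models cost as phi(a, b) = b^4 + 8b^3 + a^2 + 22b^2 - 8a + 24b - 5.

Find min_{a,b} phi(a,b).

-30

phi(a,b) separates as P(a) + Q(b) − 5, so its minimum is min P + min Q − 5.
P'(a) = 2a - 8 vanishes at a ∈ {4}; Q'(b) = 4(b + 1)(b + 2)(b + 3) vanishes at b ∈ {-3, -2, -1}.
Local minima of P (where P''>0): P(4)=-16. Local minima of Q: Q(-3)=-9, Q(-1)=-9.
So the global minimum of phi is P(4) + Q(-3) − 5 = -16 − 9 − 5 = -30, attained at (4, -3).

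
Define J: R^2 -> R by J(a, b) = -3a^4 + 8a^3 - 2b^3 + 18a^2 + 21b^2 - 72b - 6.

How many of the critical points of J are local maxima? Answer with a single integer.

2

J separates as a function of a plus a function of b, so ∇J=0 decouples.
∂J/∂a = -12a(a - 3)(a + 1) = 0 at a ∈ {-1, 0, 3}; ∂J/∂b = -6(b - 4)(b - 3) = 0 at b ∈ {3, 4}.
The Hessian is diagonal: diag(J_aa, J_bb). Second derivatives: J_aa(-1)=-48, J_aa(0)=36, J_aa(3)=-144; J_bb(3)=6, J_bb(4)=-6.
Local maxima occur where both diagonal entries negative: (-1, 4), (3, 4). Count: 2.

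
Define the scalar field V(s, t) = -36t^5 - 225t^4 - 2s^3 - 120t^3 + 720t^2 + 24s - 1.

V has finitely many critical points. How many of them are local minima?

V separates as a function of s plus a function of t, so ∇V=0 decouples.
∂V/∂s = -6(s - 2)(s + 2) = 0 at s ∈ {-2, 2}; ∂V/∂t = -180t(t - 1)(t + 2)(t + 4) = 0 at t ∈ {-4, -2, 0, 1}.
The Hessian is diagonal: diag(V_ss, V_tt). Second derivatives: V_ss(-2)=24, V_ss(2)=-24; V_tt(-4)=7200, V_tt(-2)=-2160, V_tt(0)=1440, V_tt(1)=-2700.
Local minima occur where both diagonal entries positive: (-2, -4), (-2, 0). Count: 2.

2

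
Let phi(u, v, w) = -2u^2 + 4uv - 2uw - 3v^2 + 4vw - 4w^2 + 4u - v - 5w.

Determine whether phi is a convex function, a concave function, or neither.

phi is quadratic, so its Hessian is the constant matrix H = [[-4, 4, -2], [4, -6, 4], [-2, 4, -8]].
Leading principal minors: -4, 8, -40.
Signs alternate −, +, − ⇒ H ≺ 0 ⇒ concave.

concave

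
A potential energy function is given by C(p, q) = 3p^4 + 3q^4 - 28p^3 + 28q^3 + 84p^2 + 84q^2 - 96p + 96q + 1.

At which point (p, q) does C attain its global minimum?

(4, -4)

C(p,q) separates as A(p) + B(q) + 1, so its minimum is min A + min B + 1.
A'(p) = 12(p - 4)(p - 2)(p - 1) vanishes at p ∈ {1, 2, 4}; B'(q) = 12(q + 1)(q + 2)(q + 4) vanishes at q ∈ {-4, -2, -1}.
Local minima of A (where A''>0): A(1)=-37, A(4)=-64. Local minima of B: B(-4)=-64, B(-1)=-37.
So the global minimum of C is A(4) + B(-4) + 1 = -64 − 64 + 1 = -127, attained at (4, -4).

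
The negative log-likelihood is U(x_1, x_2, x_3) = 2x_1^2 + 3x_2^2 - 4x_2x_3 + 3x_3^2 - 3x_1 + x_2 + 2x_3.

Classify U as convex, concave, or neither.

U is quadratic, so its Hessian is the constant matrix H = [[4, 0, 0], [0, 6, -4], [0, -4, 6]].
Leading principal minors: 4, 24, 80.
All positive ⇒ H ≻ 0 ⇒ convex.

convex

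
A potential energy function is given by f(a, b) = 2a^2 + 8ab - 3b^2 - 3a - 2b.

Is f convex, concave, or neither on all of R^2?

neither

f is quadratic, so its Hessian is the constant matrix H = [[4, 8], [8, -6]].
det(H) = -88, tr(H) = -2.
det(H) < 0, so H is indefinite: neither convex nor concave.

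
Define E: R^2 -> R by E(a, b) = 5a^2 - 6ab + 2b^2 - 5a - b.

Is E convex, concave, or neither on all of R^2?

E is quadratic, so its Hessian is the constant matrix H = [[10, -6], [-6, 4]].
det(H) = 4, tr(H) = 14.
det(H) > 0 and tr(H) > 0, so H is positive definite everywhere: convex.

convex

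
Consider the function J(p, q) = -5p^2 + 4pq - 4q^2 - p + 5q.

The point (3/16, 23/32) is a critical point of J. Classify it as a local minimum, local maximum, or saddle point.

local maximum

The Hessian of J is constant: H = [[-10, 4], [4, -8]].
det(H) = (-10)·(-8) − 4² = 64.
det(H) > 0 and tr(H) = -18 < 0, so H is negative definite and the point is a local maximum.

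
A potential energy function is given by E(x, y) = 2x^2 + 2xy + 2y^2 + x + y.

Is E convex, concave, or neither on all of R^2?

E is quadratic, so its Hessian is the constant matrix H = [[4, 2], [2, 4]].
det(H) = 12, tr(H) = 8.
det(H) > 0 and tr(H) > 0, so H is positive definite everywhere: convex.

convex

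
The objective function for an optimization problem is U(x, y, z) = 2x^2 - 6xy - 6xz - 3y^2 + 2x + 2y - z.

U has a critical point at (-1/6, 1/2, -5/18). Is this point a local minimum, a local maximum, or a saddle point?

saddle point

The Hessian is constant: H = [[4, -6, -6], [-6, -6, 0], [-6, 0, 0]].
Leading principal minors: Δ₁ = 4, Δ₂ = -60, Δ₃ = 216.
The minors fit neither the all-positive nor the alternating-sign pattern, so H is indefinite: a saddle point.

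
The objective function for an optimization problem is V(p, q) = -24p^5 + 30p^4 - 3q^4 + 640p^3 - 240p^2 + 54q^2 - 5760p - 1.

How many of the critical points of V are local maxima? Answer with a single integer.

4

V separates as a function of p plus a function of q, so ∇V=0 decouples.
∂V/∂p = -120(p - 4)(p - 2)(p + 2)(p + 3) = 0 at p ∈ {-3, -2, 2, 4}; ∂V/∂q = -12q(q - 3)(q + 3) = 0 at q ∈ {-3, 0, 3}.
The Hessian is diagonal: diag(V_pp, V_qq). Second derivatives: V_pp(-3)=4200, V_pp(-2)=-2880, V_pp(2)=4800, V_pp(4)=-10080; V_qq(-3)=-216, V_qq(0)=108, V_qq(3)=-216.
Local maxima occur where both diagonal entries negative: (-2, -3), (-2, 3), (4, -3), (4, 3). Count: 4.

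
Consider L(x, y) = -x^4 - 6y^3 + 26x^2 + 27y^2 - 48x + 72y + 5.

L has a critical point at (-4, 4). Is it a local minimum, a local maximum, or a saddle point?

local maximum

The mixed partial ∂²L/∂x∂y is 0, so the Hessian at any point is diag(L_xx, L_yy) = diag(4(-3x^2 + 13), 18(-2y + 3)).
At (-4, 4): H = diag(-140, -90).
Both eigenvalues are negative, so H is negative definite: a local maximum.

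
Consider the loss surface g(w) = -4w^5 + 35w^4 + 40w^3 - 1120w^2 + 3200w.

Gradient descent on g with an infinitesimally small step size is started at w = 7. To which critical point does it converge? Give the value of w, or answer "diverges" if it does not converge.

diverges

g'(w) = -20(w - 5)(w - 4)(w - 2)(w + 4), so g'(7) = -6600.
Gradient descent moves in the -g' direction, i.e. w is increasing.
There is no critical point above w=7, and g' keeps the same sign, so the iterate runs off to +∞.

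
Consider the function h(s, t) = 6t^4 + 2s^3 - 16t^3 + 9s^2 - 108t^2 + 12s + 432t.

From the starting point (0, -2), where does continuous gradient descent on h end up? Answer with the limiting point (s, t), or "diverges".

h is separable, so gradient descent decouples: s follows -∂h/∂s, t follows -∂h/∂t.
∂h/∂s = 6(s + 1)(s + 2); at s=0 this is 12, so s decreases.
∂h/∂t = 24(t - 3)(t - 2)(t + 3); at t=-2 this is 480, so t decreases.
s converges to its nearest critical value -1 (a local min of the s-part); t converges to -3. The iterate converges to (-1, -3).

(-1, -3)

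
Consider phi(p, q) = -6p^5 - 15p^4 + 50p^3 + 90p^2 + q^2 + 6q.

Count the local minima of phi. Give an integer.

2

phi separates as a function of p plus a function of q, so ∇phi=0 decouples.
∂phi/∂p = -30p(p - 2)(p + 1)(p + 3) = 0 at p ∈ {-3, -1, 0, 2}; ∂phi/∂q = 2(q + 3) = 0 at q ∈ {-3}.
The Hessian is diagonal: diag(phi_pp, phi_qq). Second derivatives: phi_pp(-3)=900, phi_pp(-1)=-180, phi_pp(0)=180, phi_pp(2)=-900; phi_qq(-3)=2.
Local minima occur where both diagonal entries positive: (-3, -3), (0, -3). Count: 2.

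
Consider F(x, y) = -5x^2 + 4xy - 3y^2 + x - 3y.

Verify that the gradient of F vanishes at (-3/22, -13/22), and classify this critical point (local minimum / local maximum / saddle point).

∇F = (-10x + 4y + 1, 4x - 6y - 3); substituting (-3/22, -13/22) gives ∇F = (0, 0), so (-3/22, -13/22) is indeed a critical point.
The Hessian of F is constant: H = [[-10, 4], [4, -6]].
det(H) = (-10)·(-6) − 4² = 44.
det(H) > 0 and tr(H) = -16 < 0, so H is negative definite and the point is a local maximum.

local maximum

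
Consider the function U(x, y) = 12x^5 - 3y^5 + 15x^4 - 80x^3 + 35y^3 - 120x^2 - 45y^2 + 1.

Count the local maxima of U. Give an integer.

4

U separates as a function of x plus a function of y, so ∇U=0 decouples.
∂U/∂x = 60x(x - 2)(x + 1)(x + 2) = 0 at x ∈ {-2, -1, 0, 2}; ∂U/∂y = -15y(y - 2)(y - 1)(y + 3) = 0 at y ∈ {-3, 0, 1, 2}.
The Hessian is diagonal: diag(U_xx, U_yy). Second derivatives: U_xx(-2)=-480, U_xx(-1)=180, U_xx(0)=-240, U_xx(2)=1440; U_yy(-3)=900, U_yy(0)=-90, U_yy(1)=60, U_yy(2)=-150.
Local maxima occur where both diagonal entries negative: (-2, 0), (-2, 2), (0, 0), (0, 2). Count: 4.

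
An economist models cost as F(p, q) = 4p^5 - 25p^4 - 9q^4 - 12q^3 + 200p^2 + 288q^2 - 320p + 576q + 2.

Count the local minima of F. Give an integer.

F separates as a function of p plus a function of q, so ∇F=0 decouples.
∂F/∂p = 20(p - 4)(p - 2)(p - 1)(p + 2) = 0 at p ∈ {-2, 1, 2, 4}; ∂F/∂q = -36(q - 4)(q + 1)(q + 4) = 0 at q ∈ {-4, -1, 4}.
The Hessian is diagonal: diag(F_pp, F_qq). Second derivatives: F_pp(-2)=-1440, F_pp(1)=180, F_pp(2)=-160, F_pp(4)=720; F_qq(-4)=-864, F_qq(-1)=540, F_qq(4)=-1440.
Local minima occur where both diagonal entries positive: (1, -1), (4, -1). Count: 2.

2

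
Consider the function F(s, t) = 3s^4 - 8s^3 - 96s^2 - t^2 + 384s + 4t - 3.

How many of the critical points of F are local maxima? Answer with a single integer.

F separates as a function of s plus a function of t, so ∇F=0 decouples.
∂F/∂s = 12(s - 4)(s - 2)(s + 4) = 0 at s ∈ {-4, 2, 4}; ∂F/∂t = -2(t - 2) = 0 at t ∈ {2}.
The Hessian is diagonal: diag(F_ss, F_tt). Second derivatives: F_ss(-4)=576, F_ss(2)=-144, F_ss(4)=192; F_tt(2)=-2.
Local maxima occur where both diagonal entries negative: (2, 2). Count: 1.

1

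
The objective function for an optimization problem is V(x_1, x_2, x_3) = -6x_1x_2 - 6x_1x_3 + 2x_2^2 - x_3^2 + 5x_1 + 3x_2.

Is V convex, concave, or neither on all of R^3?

neither

V is quadratic, so its Hessian is the constant matrix H = [[0, -6, -6], [-6, 4, 0], [-6, 0, -2]].
Leading principal minors: 0, -36, -72.
Neither pattern holds ⇒ H is indefinite ⇒ neither convex nor concave.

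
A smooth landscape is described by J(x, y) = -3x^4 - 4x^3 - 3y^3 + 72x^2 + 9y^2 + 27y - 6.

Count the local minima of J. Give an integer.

J separates as a function of x plus a function of y, so ∇J=0 decouples.
∂J/∂x = -12x(x - 3)(x + 4) = 0 at x ∈ {-4, 0, 3}; ∂J/∂y = -9(y - 3)(y + 1) = 0 at y ∈ {-1, 3}.
The Hessian is diagonal: diag(J_xx, J_yy). Second derivatives: J_xx(-4)=-336, J_xx(0)=144, J_xx(3)=-252; J_yy(-1)=36, J_yy(3)=-36.
Local minima occur where both diagonal entries positive: (0, -1). Count: 1.

1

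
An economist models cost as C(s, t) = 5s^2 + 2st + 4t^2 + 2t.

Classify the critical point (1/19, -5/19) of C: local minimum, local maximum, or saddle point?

local minimum

The Hessian of C is constant: H = [[10, 2], [2, 8]].
det(H) = 10·8 − 2² = 76.
det(H) > 0 and tr(H) = 18 > 0, so H is positive definite and the point is a local minimum.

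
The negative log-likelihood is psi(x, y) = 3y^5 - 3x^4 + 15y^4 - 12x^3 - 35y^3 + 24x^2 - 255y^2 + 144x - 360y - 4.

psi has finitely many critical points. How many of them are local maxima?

4

psi separates as a function of x plus a function of y, so ∇psi=0 decouples.
∂psi/∂x = -12(x - 2)(x + 2)(x + 3) = 0 at x ∈ {-3, -2, 2}; ∂psi/∂y = 15(y - 3)(y + 1)(y + 2)(y + 4) = 0 at y ∈ {-4, -2, -1, 3}.
The Hessian is diagonal: diag(psi_xx, psi_yy). Second derivatives: psi_xx(-3)=-60, psi_xx(-2)=48, psi_xx(2)=-240; psi_yy(-4)=-630, psi_yy(-2)=150, psi_yy(-1)=-180, psi_yy(3)=2100.
Local maxima occur where both diagonal entries negative: (-3, -4), (-3, -1), (2, -4), (2, -1). Count: 4.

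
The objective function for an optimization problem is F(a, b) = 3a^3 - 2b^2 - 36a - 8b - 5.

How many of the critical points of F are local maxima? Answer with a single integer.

F separates as a function of a plus a function of b, so ∇F=0 decouples.
∂F/∂a = 9(a - 2)(a + 2) = 0 at a ∈ {-2, 2}; ∂F/∂b = -4(b + 2) = 0 at b ∈ {-2}.
The Hessian is diagonal: diag(F_aa, F_bb). Second derivatives: F_aa(-2)=-36, F_aa(2)=36; F_bb(-2)=-4.
Local maxima occur where both diagonal entries negative: (-2, -2). Count: 1.

1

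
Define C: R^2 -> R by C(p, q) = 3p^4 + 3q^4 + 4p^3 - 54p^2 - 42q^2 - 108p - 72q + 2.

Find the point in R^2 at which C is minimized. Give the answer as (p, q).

C(p,q) separates as A(p) + B(q) + 2, so its minimum is min A + min B + 2.
A'(p) = 12(p - 3)(p + 1)(p + 3) vanishes at p ∈ {-3, -1, 3}; B'(q) = 12(q - 3)(q + 1)(q + 2) vanishes at q ∈ {-2, -1, 3}.
Local minima of A (where A''>0): A(-3)=-27, A(3)=-459. Local minima of B: B(-2)=24, B(3)=-351.
So the global minimum of C is A(3) + B(3) + 2 = -459 − 351 + 2 = -808, attained at (3, 3).

(3, 3)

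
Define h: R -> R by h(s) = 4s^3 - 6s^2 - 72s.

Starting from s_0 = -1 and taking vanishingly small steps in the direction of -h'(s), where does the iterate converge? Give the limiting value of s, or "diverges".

3

h'(s) = 12(s - 3)(s + 2), so h'(-1) = -48.
Gradient descent moves in the -h' direction, i.e. s is increasing.
The nearest critical point in that direction is s = 3, where h'' = 60 > 0 (a local minimum). The iterate converges there.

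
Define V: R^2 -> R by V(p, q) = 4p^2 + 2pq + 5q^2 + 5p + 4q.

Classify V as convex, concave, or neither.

V is quadratic, so its Hessian is the constant matrix H = [[8, 2], [2, 10]].
det(H) = 76, tr(H) = 18.
det(H) > 0 and tr(H) > 0, so H is positive definite everywhere: convex.

convex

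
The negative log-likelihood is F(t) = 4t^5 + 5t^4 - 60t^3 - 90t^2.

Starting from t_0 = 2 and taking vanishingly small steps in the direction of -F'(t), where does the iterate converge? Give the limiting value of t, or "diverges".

F'(t) = 20t(t - 3)(t + 1)(t + 3), so F'(2) = -600.
Gradient descent moves in the -F' direction, i.e. t is increasing.
The nearest critical point in that direction is t = 3, where F'' = 1440 > 0 (a local minimum). The iterate converges there.

3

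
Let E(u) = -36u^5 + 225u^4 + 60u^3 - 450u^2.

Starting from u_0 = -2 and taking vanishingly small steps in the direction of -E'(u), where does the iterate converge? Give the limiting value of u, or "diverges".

E'(u) = -180u(u - 5)(u - 1)(u + 1), so E'(-2) = -7560.
Gradient descent moves in the -E' direction, i.e. u is increasing.
The nearest critical point in that direction is u = -1, where E'' = 2160 > 0 (a local minimum). The iterate converges there.

-1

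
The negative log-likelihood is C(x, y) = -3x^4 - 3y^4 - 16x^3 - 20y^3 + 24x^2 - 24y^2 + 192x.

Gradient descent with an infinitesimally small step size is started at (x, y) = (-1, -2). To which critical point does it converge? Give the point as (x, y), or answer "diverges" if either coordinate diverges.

(-2, -1)

C is separable, so gradient descent decouples: x follows -∂C/∂x, y follows -∂C/∂y.
∂C/∂x = -12(x - 2)(x + 2)(x + 4); at x=-1 this is 108, so x decreases.
∂C/∂y = -12y(y + 1)(y + 4); at y=-2 this is -48, so y increases.
x converges to its nearest critical value -2 (a local min of the x-part); y converges to -1. The iterate converges to (-2, -1).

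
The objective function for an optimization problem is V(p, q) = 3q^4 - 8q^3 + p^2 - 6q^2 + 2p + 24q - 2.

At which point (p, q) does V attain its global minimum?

V(p,q) separates as A(p) + B(q) − 2, so its minimum is min A + min B − 2.
A'(p) = 2p + 2 vanishes at p ∈ {-1}; B'(q) = 12(q - 2)(q - 1)(q + 1) vanishes at q ∈ {-1, 1, 2}.
Local minima of A (where A''>0): A(-1)=-1. Local minima of B: B(-1)=-19, B(2)=8.
So the global minimum of V is A(-1) + B(-1) − 2 = -1 − 19 − 2 = -22, attained at (-1, -1).

(-1, -1)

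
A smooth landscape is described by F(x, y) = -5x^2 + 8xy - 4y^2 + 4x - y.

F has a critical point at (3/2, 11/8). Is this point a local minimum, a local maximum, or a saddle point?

The Hessian of F is constant: H = [[-10, 8], [8, -8]].
det(H) = (-10)·(-8) − 8² = 16.
det(H) > 0 and tr(H) = -18 < 0, so H is negative definite and the point is a local maximum.

local maximum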